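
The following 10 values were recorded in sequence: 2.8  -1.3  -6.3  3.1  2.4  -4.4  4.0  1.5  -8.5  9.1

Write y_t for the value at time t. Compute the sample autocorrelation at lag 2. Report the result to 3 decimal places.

Mean ȳ = (2.8 − 1.3 − 6.3 + 3.1 + 2.4 − 4.4 + 4.0 + 1.5 − 8.5 + 9.1)/10 = 0.2400
Numerator Σ_{t=1}^{8}(y_t−ȳ)(y_{t+2}−ȳ) = -67.9672
Denominator Σ(y_t−ȳ)² = 256.6840
r_2 = -67.9672 / 256.6840 = -0.265

-0.265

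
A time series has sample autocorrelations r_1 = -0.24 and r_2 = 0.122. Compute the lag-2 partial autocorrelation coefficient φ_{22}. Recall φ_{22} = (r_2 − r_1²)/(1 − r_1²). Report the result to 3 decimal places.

0.068

φ_{22} = (r_2 − r_1²) / (1 − r_1²)
r_1² = (-0.24)² = 0.0576
Numerator = 0.122 − 0.0576 = 0.0644; denominator = 1 − 0.0576 = 0.9424
φ_{22} = 0.0644 / 0.9424 = 0.068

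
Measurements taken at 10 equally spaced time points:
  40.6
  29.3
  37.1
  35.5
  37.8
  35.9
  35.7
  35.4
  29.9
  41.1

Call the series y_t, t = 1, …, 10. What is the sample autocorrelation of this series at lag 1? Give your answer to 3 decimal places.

-0.515

Mean ȳ = (40.6 + 29.3 + 37.1 + 35.5 + 37.8 + 35.9 + 35.7 + 35.4 + 29.9 + 41.1)/10 = 35.8300
Numerator Σ_{t=1}^{9}(y_t−ȳ)(y_{t+1}−ȳ) = -69.0269
Denominator Σ(y_t−ȳ)² = 134.1410
r_1 = -69.0269 / 134.1410 = -0.515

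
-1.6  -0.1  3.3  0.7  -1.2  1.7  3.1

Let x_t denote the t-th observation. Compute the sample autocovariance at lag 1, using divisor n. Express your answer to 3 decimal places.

0.016

Mean x̄ = (-1.6 − 0.1 + 3.3 + 0.7 − 1.2 + 1.7 + 3.1)/7 = 0.8429
Σ_{t=1}^{6}(x_t−x̄)(x_{t+1}−x̄) = 0.1110
γ_1 = 0.1110 / 7 = 0.016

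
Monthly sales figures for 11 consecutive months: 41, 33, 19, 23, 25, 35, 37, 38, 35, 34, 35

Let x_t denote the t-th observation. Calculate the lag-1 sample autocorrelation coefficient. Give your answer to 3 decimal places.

0.492

Mean x̄ = (41 + 33 + 19 + 23 + 25 + 35 + 37 + 38 + 35 + 34 + 35)/11 = 32.2727
Numerator Σ_{t=1}^{10}(x_t−x̄)(x_{t+1}−x̄) = 232.3802
Denominator Σ(x_t−x̄)² = 472.1818
r_1 = 232.3802 / 472.1818 = 0.492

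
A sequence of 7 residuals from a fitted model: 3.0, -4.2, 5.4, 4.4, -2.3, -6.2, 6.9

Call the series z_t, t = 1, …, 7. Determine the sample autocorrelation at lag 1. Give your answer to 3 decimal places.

Mean z̄ = (3.0 − 4.2 + 5.4 + 4.4 − 2.3 − 6.2 + 6.9)/7 = 1.0000
Deviations from mean: 2.0000, -5.2000, 4.4000, 3.4000, -3.3000, -7.2000, 5.9000
Σ(z_t−z̄)(z_{t+1}−z̄) = (-10.4000) + (-22.8800) + (14.9600) + (-11.2200) + (23.7600) + (-42.4800) = -48.2600
Denominator Σ(z_t−z̄)² = 159.5000
r_1 = -48.2600 / 159.5000 = -0.303

-0.303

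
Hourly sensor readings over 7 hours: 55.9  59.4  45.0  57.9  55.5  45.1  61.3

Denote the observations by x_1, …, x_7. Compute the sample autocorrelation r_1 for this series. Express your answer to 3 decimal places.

Mean x̄ = (55.9 + 59.4 + 45.0 + 57.9 + 55.5 + 45.1 + 61.3)/7 = 54.3000
Deviations from mean: 1.6000, 5.1000, -9.3000, 3.6000, 1.2000, -9.2000, 7.0000
Σ(x_t−x̄)(x_{t+1}−x̄) = (8.1600) + (-47.4300) + (-33.4800) + (4.3200) + (-11.0400) + (-64.4000) = -143.8700
Denominator Σ(x_t−x̄)² = 263.1000
r_1 = -143.8700 / 263.1000 = -0.547

-0.547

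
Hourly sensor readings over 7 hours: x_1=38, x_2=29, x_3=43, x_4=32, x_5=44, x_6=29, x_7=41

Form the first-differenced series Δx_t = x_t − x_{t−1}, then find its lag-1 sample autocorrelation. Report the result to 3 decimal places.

First differences Δx: -9, 14, -11, 12, -15, 12
Mean of differences = 0.5000
Numerator Σ(Δx_t−Δx̄)(Δx_{t+1}−Δx̄) = -772.2500
Denominator Σ(Δx_t−Δx̄)² = 909.5000
r_1(Δx) = -772.2500 / 909.5000 = -0.849

-0.849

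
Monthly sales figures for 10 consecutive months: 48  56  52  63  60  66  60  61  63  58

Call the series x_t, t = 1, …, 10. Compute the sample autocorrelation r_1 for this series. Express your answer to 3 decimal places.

0.198

Mean x̄ = (48 + 56 + 52 + 63 + 60 + 66 + 60 + 61 + 63 + 58)/10 = 58.7000
Numerator Σ_{t=1}^{9}(x_t−x̄)(x_{t+1}−x̄) = 52.6100
Denominator Σ(x_t−x̄)² = 266.1000
r_1 = 52.6100 / 266.1000 = 0.198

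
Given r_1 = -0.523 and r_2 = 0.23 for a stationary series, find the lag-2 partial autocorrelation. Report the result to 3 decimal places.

φ_{22} = (r_2 − r_1²) / (1 − r_1²)
r_1² = (-0.523)² = 0.273529
Numerator = 0.23 − 0.2735 = -0.0435; denominator = 1 − 0.2735 = 0.7265
φ_{22} = -0.0435 / 0.7265 = -0.060

-0.060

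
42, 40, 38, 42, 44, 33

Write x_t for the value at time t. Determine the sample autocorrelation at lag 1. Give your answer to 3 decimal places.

-0.304

Mean x̄ = (42 + 40 + 38 + 42 + 44 + 33)/6 = 39.8333
Deviations from mean: 2.1667, 0.1667, -1.8333, 2.1667, 4.1667, -6.8333
Σ(x_t−x̄)(x_{t+1}−x̄) = (0.3611) + (-0.3056) + (-3.9722) + (9.0278) + (-28.4722) = -23.3611
Denominator Σ(x_t−x̄)² = 76.8333
r_1 = -23.3611 / 76.8333 = -0.304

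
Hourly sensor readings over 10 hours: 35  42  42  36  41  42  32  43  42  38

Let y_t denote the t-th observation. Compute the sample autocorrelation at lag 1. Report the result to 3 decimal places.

-0.419

Mean ȳ = (35 + 42 + 42 + 36 + 41 + 42 + 32 + 43 + 42 + 38)/10 = 39.3000
Numerator Σ_{t=1}^{9}(y_t−ȳ)(y_{t+1}−ȳ) = -54.4900
Denominator Σ(y_t−ȳ)² = 130.1000
r_1 = -54.4900 / 130.1000 = -0.419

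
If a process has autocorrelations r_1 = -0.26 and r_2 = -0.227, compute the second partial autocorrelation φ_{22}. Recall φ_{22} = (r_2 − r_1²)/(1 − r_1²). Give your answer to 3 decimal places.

-0.316

φ_{22} = (r_2 − r_1²) / (1 − r_1²)
r_1² = (-0.26)² = 0.0676
Numerator = -0.227 − 0.0676 = -0.2946; denominator = 1 − 0.0676 = 0.9324
φ_{22} = -0.2946 / 0.9324 = -0.316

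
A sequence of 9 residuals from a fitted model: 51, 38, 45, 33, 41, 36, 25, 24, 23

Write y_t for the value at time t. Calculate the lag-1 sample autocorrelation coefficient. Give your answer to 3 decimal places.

Mean ȳ = (51 + 38 + 45 + 33 + 41 + 36 + 25 + 24 + 23)/9 = 35.1111
Numerator Σ_{t=1}^{8}(y_t−ȳ)(y_{t+1}−ȳ) = 284.3210
Denominator Σ(y_t−ȳ)² = 770.8889
r_1 = 284.3210 / 770.8889 = 0.369

0.369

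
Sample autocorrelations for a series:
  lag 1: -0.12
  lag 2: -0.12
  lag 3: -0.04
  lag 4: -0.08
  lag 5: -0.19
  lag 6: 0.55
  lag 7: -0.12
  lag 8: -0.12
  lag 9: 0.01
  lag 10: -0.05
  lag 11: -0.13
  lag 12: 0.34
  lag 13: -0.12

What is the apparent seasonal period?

6

The largest autocorrelation is r_6 = 0.55, with a weaker echo at lag 12 (0.34); the remaining lags stay at or below 0.01.
The dominant spike at lag 6 indicates a seasonal period of 6.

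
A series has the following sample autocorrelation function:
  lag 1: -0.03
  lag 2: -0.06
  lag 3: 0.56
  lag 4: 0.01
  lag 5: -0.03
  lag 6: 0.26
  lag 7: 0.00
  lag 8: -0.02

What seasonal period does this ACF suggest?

3

The largest autocorrelation is r_3 = 0.56, with a weaker echo at lag 6 (0.26); the remaining lags stay at or below 0.01.
The dominant spike at lag 3 indicates a seasonal period of 3.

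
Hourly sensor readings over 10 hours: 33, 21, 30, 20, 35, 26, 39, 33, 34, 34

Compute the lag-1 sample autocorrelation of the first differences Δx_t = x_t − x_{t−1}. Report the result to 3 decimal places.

First differences Δx: -12, 9, -10, 15, -9, 13, -6, 1, 0
Mean of differences = 0.1111
Numerator Σ(Δx_t−Δx̄)(Δx_{t+1}−Δx̄) = -685.4568
Denominator Σ(Δx_t−Δx̄)² = 836.8889
r_1(Δx) = -685.4568 / 836.8889 = -0.819

-0.819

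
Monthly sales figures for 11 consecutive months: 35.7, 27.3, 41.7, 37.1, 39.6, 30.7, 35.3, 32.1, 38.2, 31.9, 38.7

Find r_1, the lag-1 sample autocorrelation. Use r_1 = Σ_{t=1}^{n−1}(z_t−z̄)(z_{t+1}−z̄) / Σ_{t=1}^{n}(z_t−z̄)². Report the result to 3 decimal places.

-0.451

Mean z̄ = (35.7 + 27.3 + 41.7 + 37.1 + 39.6 + 30.7 + 35.3 + 32.1 + 38.2 + 31.9 + 38.7)/11 = 35.3000
Numerator Σ_{t=1}^{10}(z_t−z̄)(z_{t+1}−z̄) = -85.6200
Denominator Σ(z_t−z̄)² = 189.7800
r_1 = -85.6200 / 189.7800 = -0.451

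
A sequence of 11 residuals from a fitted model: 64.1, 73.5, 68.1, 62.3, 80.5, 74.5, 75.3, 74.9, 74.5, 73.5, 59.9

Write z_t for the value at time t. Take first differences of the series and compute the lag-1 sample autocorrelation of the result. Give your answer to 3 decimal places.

First differences Δz: 9.4, -5.4, -5.8, 18.2, -6.0, 0.8, -0.4, -0.4, -1.0, -13.6
Mean of differences = -0.4200
Numerator Σ(Δz_t−Δz̄)(Δz_{t+1}−Δz̄) = -225.3364
Denominator Σ(Δz_t−Δz̄)² = 703.5560
r_1(Δz) = -225.3364 / 703.5560 = -0.320

-0.320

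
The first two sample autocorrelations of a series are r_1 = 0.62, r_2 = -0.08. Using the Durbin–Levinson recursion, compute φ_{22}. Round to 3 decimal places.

φ_{22} = (r_2 − r_1²) / (1 − r_1²)
r_1² = (0.62)² = 0.3844
Numerator = -0.08 − 0.3844 = -0.4644; denominator = 1 − 0.3844 = 0.6156
φ_{22} = -0.4644 / 0.6156 = -0.754

-0.754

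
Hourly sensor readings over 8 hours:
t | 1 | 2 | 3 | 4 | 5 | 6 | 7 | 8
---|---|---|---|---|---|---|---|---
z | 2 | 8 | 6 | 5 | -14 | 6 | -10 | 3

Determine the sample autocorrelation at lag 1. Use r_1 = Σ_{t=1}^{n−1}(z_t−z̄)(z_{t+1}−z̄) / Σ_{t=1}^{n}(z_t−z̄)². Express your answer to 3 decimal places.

Mean z̄ = (2 + 8 + 6 + 5 − 14 + 6 − 10 + 3)/8 = 0.7500
Deviations from mean: 1.2500, 7.2500, 5.2500, 4.2500, -14.7500, 5.2500, -10.7500, 2.2500
Numerator Σ_{t=1}^{7}(z_t−z̄)(z_{t+1}−z̄) = -151.3125
Denominator Σ(z_t−z̄)² = 465.5000
r_1 = -151.3125 / 465.5000 = -0.325

-0.325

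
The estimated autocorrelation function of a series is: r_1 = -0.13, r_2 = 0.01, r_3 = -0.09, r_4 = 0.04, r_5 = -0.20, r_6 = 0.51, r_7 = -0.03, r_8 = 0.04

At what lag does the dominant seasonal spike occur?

6

The largest autocorrelation is r_6 = 0.51; the remaining lags stay at or below 0.04.
The dominant spike at lag 6 indicates a seasonal period of 6.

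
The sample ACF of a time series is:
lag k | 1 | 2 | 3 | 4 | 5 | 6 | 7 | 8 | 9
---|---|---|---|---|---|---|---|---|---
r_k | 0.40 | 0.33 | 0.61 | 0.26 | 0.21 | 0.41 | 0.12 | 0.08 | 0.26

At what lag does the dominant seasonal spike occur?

3

The largest autocorrelation is r_3 = 0.61, with a weaker echo at lag 6 (0.41); the remaining lags stay at or below 0.40. The elevated value at lag 1 (0.40), dropping to 0.33 at lag 2, reflects decaying short-term dependence rather than seasonality.
The dominant spike at lag 3 indicates a seasonal period of 3.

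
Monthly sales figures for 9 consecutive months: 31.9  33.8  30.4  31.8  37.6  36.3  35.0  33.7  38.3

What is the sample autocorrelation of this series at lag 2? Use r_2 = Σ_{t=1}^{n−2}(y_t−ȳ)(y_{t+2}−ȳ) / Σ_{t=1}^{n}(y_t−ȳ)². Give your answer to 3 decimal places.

-0.057

Mean ȳ = (31.9 + 33.8 + 30.4 + 31.8 + 37.6 + 36.3 + 35.0 + 33.7 + 38.3)/9 = 34.3111
Σ(y_t−ȳ)(y_{t+2}−ȳ) = (9.4301) + (1.2835) + (-12.8632) + (-4.9943) + (2.2657) + (-1.2154) + (2.7479) = -3.3458
Denominator Σ(y_t−ȳ)² = 59.2089
r_2 = -3.3458 / 59.2089 = -0.057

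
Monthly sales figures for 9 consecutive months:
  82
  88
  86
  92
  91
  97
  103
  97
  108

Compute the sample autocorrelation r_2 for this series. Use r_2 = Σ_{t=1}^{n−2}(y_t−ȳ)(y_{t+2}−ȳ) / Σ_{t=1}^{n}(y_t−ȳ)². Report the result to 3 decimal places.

Mean ȳ = (82 + 88 + 86 + 92 + 91 + 97 + 103 + 97 + 108)/9 = 93.7778
Σ(y_t−ȳ)(y_{t+2}−ȳ) = (91.6049) + (10.2716) + (21.6049) + (-5.7284) + (-25.6173) + (10.3827) + (131.1605) = 233.6790
Denominator Σ(y_t−ȳ)² = 551.5556
r_2 = 233.6790 / 551.5556 = 0.424

0.424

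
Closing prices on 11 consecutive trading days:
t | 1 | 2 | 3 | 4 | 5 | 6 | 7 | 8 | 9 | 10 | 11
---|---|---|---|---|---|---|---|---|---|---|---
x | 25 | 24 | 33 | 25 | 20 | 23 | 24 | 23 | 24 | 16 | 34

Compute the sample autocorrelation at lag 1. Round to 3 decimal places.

-0.264

Mean x̄ = (25 + 24 + 33 + 25 + 20 + 23 + 24 + 23 + 24 + 16 + 34)/11 = 24.6364
Numerator Σ_{t=1}^{10}(x_t−x̄)(x_{t+1}−x̄) = -68.8595
Denominator Σ(x_t−x̄)² = 260.5455
r_1 = -68.8595 / 260.5455 = -0.264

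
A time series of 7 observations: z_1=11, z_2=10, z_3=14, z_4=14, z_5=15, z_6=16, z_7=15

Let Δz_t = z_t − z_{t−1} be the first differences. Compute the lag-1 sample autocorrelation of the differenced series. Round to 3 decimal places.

-0.487

First differences Δz: -1, 4, 0, 1, 1, -1
Mean of differences = 0.6667
Numerator Σ(Δz_t−Δz̄)(Δz_{t+1}−Δz̄) = -8.4444
Denominator Σ(Δz_t−Δz̄)² = 17.3333
r_1(Δz) = -8.4444 / 17.3333 = -0.487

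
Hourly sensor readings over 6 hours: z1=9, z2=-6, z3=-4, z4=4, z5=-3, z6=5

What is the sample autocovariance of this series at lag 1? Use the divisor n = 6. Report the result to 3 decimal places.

Mean z̄ = (9 − 6 − 4 + 4 − 3 + 5)/6 = 0.8333
Σ_{t=1}^{5}(z_t−z̄)(z_{t+1}−z̄) = -66.1944
γ_1 = -66.1944 / 6 = -11.032

-11.032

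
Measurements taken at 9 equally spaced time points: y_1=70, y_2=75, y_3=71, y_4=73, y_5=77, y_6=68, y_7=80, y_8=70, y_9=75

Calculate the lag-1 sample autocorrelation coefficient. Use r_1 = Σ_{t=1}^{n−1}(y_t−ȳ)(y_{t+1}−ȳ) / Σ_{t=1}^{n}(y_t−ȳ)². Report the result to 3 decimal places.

-0.776

Mean ȳ = (70 + 75 + 71 + 73 + 77 + 68 + 80 + 70 + 75)/9 = 73.2222
Numerator Σ_{t=1}^{8}(y_t−ȳ)(y_{t+1}−ȳ) = -92.7160
Denominator Σ(y_t−ȳ)² = 119.5556
r_1 = -92.7160 / 119.5556 = -0.776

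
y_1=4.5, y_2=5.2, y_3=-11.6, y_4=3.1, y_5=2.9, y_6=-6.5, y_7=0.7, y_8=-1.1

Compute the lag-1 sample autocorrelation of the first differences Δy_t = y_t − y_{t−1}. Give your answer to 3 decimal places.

First differences Δy: 0.7, -16.8, 14.7, -0.2, -9.4, 7.2, -1.8
Mean of differences = -0.8000
Numerator Σ(Δy_t−Δȳ)(Δy_{t+1}−Δȳ) = -344.6600
Denominator Σ(Δy_t−Δȳ)² = 637.8200
r_1(Δy) = -344.6600 / 637.8200 = -0.540

-0.540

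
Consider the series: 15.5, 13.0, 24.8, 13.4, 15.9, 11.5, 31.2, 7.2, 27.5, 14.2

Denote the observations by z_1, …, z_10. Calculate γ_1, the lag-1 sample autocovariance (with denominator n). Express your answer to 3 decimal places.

-39.658

Mean z̄ = (15.5 + 13.0 + 24.8 + 13.4 + 15.9 + 11.5 + 31.2 + 7.2 + 27.5 + 14.2)/10 = 17.4200
Σ_{t=1}^{9}(z_t−z̄)(z_{t+1}−z̄) = -396.5764
γ_1 = -396.5764 / 10 = -39.658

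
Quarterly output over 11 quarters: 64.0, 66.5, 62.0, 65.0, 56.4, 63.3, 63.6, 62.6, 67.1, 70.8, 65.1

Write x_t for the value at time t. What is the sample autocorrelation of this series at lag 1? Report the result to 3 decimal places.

Mean x̄ = (64.0 + 66.5 + 62.0 + 65.0 + 56.4 + 63.3 + 63.6 + 62.6 + 67.1 + 70.8 + 65.1)/11 = 64.2182
Numerator Σ_{t=1}^{10}(x_t−x̄)(x_{t+1}−x̄) = 15.4488
Denominator Σ(x_t−x̄)² = 128.1564
r_1 = 15.4488 / 128.1564 = 0.121

0.121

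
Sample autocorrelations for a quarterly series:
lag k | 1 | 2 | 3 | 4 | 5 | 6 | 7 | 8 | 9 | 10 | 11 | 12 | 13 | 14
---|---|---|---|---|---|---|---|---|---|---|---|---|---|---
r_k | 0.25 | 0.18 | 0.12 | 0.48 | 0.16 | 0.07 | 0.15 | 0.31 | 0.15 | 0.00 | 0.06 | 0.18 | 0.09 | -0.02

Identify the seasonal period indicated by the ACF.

4

The largest autocorrelation is r_4 = 0.48, with a weaker echo at lag 8 (0.31); the remaining lags stay at or below 0.25. The elevated value at lag 1 (0.25), dropping to 0.18 at lag 2, reflects decaying short-term dependence rather than seasonality.
The dominant spike at lag 4 indicates a seasonal period of 4.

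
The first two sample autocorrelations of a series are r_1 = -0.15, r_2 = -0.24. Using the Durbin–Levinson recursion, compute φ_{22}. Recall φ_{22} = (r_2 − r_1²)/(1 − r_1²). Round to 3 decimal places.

φ_{22} = (r_2 − r_1²) / (1 − r_1²)
r_1² = (-0.15)² = 0.0225
Numerator = -0.24 − 0.0225 = -0.2625; denominator = 1 − 0.0225 = 0.9775
φ_{22} = -0.2625 / 0.9775 = -0.269

-0.269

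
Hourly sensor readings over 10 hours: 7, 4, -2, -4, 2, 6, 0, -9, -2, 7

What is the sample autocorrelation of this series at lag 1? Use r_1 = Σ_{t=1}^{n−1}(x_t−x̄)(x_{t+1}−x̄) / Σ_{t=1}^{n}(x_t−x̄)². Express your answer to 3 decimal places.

Mean x̄ = (7 + 4 − 2 − 4 + 2 + 6 + 0 − 9 − 2 + 7)/10 = 0.9000
Numerator Σ_{t=1}^{9}(x_t−x̄)(x_{t+1}−x̄) = 39.6900
Denominator Σ(x_t−x̄)² = 250.9000
r_1 = 39.6900 / 250.9000 = 0.158

0.158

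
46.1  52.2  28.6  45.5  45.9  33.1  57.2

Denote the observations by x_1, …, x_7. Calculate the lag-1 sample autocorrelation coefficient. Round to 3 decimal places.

Mean x̄ = (46.1 + 52.2 + 28.6 + 45.5 + 45.9 + 33.1 + 57.2)/7 = 44.0857
Σ(x_t−x̄)(x_{t+1}−x̄) = (16.3445) + (-125.6555) + (-21.9012) + (2.5659) + (-19.9312) + (-144.0698) = -292.6473
Denominator Σ(x_t−x̄)² = 607.6686
r_1 = -292.6473 / 607.6686 = -0.482

-0.482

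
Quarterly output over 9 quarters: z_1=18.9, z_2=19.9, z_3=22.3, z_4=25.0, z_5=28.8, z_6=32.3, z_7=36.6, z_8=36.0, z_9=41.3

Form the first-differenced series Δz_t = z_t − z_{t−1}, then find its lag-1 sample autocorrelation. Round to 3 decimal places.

First differences Δz: 1.0, 2.4, 2.7, 3.8, 3.5, 4.3, -0.6, 5.3
Mean of differences = 2.8000
Numerator Σ(Δz_t−Δz̄)(Δz_{t+1}−Δz̄) = -11.1900
Denominator Σ(Δz_t−Δz̄)² = 24.9600
r_1(Δz) = -11.1900 / 24.9600 = -0.448

-0.448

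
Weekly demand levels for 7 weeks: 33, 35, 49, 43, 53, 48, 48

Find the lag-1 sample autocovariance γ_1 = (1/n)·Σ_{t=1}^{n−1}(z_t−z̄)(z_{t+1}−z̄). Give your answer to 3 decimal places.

12.977

Mean z̄ = (33 + 35 + 49 + 43 + 53 + 48 + 48)/7 = 44.1429
Σ_{t=1}^{6}(z_t−z̄)(z_{t+1}−z̄) = 90.8367
γ_1 = 90.8367 / 7 = 12.977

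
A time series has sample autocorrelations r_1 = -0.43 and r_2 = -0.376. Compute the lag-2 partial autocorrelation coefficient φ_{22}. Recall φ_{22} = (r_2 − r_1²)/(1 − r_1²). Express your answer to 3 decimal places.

φ_{22} = (r_2 − r_1²) / (1 − r_1²)
r_1² = (-0.43)² = 0.1849
Numerator = -0.376 − 0.1849 = -0.5609; denominator = 1 − 0.1849 = 0.8151
φ_{22} = -0.5609 / 0.8151 = -0.688

-0.688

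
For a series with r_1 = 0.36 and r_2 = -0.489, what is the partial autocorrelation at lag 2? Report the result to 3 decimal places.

φ_{22} = (r_2 − r_1²) / (1 − r_1²)
r_1² = (0.36)² = 0.1296
Numerator = -0.489 − 0.1296 = -0.6186; denominator = 1 − 0.1296 = 0.8704
φ_{22} = -0.6186 / 0.8704 = -0.711

-0.711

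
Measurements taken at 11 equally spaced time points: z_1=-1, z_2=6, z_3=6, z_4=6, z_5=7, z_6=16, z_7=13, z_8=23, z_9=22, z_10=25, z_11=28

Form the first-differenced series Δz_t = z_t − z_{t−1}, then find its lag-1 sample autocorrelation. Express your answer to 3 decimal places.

First differences Δz: 7, 0, 0, 1, 9, -3, 10, -1, 3, 3
Mean of differences = 2.9000
Numerator Σ(Δz_t−Δz̄)(Δz_{t+1}−Δz̄) = -115.5100
Denominator Σ(Δz_t−Δz̄)² = 174.9000
r_1(Δz) = -115.5100 / 174.9000 = -0.660

-0.660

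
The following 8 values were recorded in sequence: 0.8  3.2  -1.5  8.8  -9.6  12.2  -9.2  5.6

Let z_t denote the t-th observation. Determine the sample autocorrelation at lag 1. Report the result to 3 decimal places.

Mean z̄ = (0.8 + 3.2 − 1.5 + 8.8 − 9.6 + 12.2 − 9.2 + 5.6)/8 = 1.2875
Numerator Σ_{t=1}^{7}(z_t−z̄)(z_{t+1}−z̄) = -387.4789
Denominator Σ(z_t−z̄)² = 434.3088
r_1 = -387.4789 / 434.3088 = -0.892

-0.892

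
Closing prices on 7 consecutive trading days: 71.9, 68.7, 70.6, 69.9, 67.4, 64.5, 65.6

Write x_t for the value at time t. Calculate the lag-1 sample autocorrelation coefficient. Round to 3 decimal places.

Mean x̄ = (71.9 + 68.7 + 70.6 + 69.9 + 67.4 + 64.5 + 65.6)/7 = 68.3714
Deviations from mean: 3.5286, 0.3286, 2.2286, 1.5286, -0.9714, -3.8714, -2.7714
Numerator Σ_{t=1}^{6}(x_t−x̄)(x_{t+1}−x̄) = 18.3035
Denominator Σ(x_t−x̄)² = 43.4743
r_1 = 18.3035 / 43.4743 = 0.421

0.421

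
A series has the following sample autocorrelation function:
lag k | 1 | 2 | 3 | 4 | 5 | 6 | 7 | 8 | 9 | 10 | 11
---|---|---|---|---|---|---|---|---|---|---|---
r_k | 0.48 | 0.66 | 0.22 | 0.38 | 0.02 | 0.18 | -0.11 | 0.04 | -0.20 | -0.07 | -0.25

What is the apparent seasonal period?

2

The largest autocorrelation is r_2 = 0.66; the remaining lags stay at or below 0.48.
The dominant spike at lag 2 indicates a seasonal period of 2.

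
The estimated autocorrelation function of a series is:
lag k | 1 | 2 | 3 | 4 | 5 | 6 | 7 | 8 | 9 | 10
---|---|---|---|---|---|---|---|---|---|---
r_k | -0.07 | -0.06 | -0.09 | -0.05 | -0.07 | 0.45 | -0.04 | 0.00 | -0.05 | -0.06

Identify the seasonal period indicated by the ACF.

The largest autocorrelation is r_6 = 0.45; the remaining lags stay at or below 0.00.
The dominant spike at lag 6 indicates a seasonal period of 6.

6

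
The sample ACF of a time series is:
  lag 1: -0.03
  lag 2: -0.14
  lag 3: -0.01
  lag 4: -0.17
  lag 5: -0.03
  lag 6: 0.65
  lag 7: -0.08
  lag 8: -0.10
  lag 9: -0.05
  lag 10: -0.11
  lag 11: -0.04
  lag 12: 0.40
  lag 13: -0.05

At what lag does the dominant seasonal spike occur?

The largest autocorrelation is r_6 = 0.65, with a weaker echo at lag 12 (0.40); the remaining lags stay at or below -0.01.
The dominant spike at lag 6 indicates a seasonal period of 6.

6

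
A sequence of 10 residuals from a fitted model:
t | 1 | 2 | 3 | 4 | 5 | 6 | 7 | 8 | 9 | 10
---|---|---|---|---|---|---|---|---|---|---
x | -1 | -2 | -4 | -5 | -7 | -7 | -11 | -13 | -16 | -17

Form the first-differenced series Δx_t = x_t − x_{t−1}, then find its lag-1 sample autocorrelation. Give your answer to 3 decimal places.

-0.437

First differences Δx: -1, -2, -1, -2, 0, -4, -2, -3, -1
Mean of differences = -1.7778
Numerator Σ(Δx_t−Δx̄)(Δx_{t+1}−Δx̄) = -5.0494
Denominator Σ(Δx_t−Δx̄)² = 11.5556
r_1(Δx) = -5.0494 / 11.5556 = -0.437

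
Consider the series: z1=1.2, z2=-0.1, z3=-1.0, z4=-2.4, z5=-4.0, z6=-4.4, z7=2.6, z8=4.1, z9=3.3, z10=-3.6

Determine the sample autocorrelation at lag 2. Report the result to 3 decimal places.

Mean z̄ = (1.2 − 0.1 − 1.0 − 2.4 − 4.0 − 4.4 + 2.6 + 4.1 + 3.3 − 3.6)/10 = -0.4300
Numerator Σ_{t=1}^{8}(z_t−z̄)(z_{t+2}−z̄) = -23.5828
Denominator Σ(z_t−z̄)² = 89.1410
r_2 = -23.5828 / 89.1410 = -0.265

-0.265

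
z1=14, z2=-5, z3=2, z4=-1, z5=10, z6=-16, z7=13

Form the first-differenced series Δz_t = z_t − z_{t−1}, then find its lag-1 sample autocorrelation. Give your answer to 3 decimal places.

-0.597

First differences Δz: -19, 7, -3, 11, -26, 29
Mean of differences = -0.1667
Numerator Σ(Δz_t−Δz̄)(Δz_{t+1}−Δz̄) = -1228.8611
Denominator Σ(Δz_t−Δz̄)² = 2056.8333
r_1(Δz) = -1228.8611 / 2056.8333 = -0.597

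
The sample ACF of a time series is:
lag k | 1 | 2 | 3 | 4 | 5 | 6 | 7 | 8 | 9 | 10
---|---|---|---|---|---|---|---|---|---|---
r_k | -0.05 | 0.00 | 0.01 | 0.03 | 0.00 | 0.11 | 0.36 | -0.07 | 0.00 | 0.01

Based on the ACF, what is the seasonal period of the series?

The largest autocorrelation is r_7 = 0.36; the remaining lags stay at or below 0.11.
The dominant spike at lag 7 indicates a seasonal period of 7.

7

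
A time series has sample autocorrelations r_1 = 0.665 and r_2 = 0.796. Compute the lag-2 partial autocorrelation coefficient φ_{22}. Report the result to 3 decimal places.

φ_{22} = (r_2 − r_1²) / (1 − r_1²)
r_1² = (0.665)² = 0.442225
Numerator = 0.796 − 0.4422 = 0.3538; denominator = 1 − 0.4422 = 0.5578
φ_{22} = 0.3538 / 0.5578 = 0.634

0.634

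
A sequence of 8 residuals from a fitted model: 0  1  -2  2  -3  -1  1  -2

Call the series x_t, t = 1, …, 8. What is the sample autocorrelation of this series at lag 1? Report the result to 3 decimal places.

-0.602

Mean x̄ = (0 + 1 − 2 + 2 − 3 − 1 + 1 − 2)/8 = -0.5000
Deviations from mean: 0.5000, 1.5000, -1.5000, 2.5000, -2.5000, -0.5000, 1.5000, -1.5000
Numerator Σ_{t=1}^{7}(x_t−x̄)(x_{t+1}−x̄) = -13.2500
Denominator Σ(x_t−x̄)² = 22.0000
r_1 = -13.2500 / 22.0000 = -0.602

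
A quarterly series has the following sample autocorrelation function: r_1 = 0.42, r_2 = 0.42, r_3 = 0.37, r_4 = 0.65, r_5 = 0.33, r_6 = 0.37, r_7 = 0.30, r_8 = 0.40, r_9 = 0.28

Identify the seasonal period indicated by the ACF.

4

The largest autocorrelation is r_4 = 0.65; the remaining lags stay at or below 0.42.
The dominant spike at lag 4 indicates a seasonal period of 4.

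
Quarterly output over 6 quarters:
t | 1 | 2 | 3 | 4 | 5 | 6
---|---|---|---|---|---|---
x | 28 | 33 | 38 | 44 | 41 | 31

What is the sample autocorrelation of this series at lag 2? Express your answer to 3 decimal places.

-0.358

Mean x̄ = (28 + 33 + 38 + 44 + 41 + 31)/6 = 35.8333
Σ(x_t−x̄)(x_{t+2}−x̄) = (-16.9722) + (-23.1389) + (11.1944) + (-39.4722) = -68.3889
Denominator Σ(x_t−x̄)² = 190.8333
r_2 = -68.3889 / 190.8333 = -0.358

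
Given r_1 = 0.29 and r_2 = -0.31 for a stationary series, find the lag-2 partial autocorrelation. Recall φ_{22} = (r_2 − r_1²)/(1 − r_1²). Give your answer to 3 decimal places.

φ_{22} = (r_2 − r_1²) / (1 − r_1²)
r_1² = (0.29)² = 0.0841
Numerator = -0.31 − 0.0841 = -0.3941; denominator = 1 − 0.0841 = 0.9159
φ_{22} = -0.3941 / 0.9159 = -0.430

-0.430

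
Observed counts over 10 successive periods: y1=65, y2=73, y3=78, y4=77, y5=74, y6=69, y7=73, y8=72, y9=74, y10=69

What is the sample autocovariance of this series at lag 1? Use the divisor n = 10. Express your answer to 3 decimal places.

1.824

Mean ȳ = (65 + 73 + 78 + 77 + 74 + 69 + 73 + 72 + 74 + 69)/10 = 72.4000
Σ_{t=1}^{9}(y_t−ȳ)(y_{t+1}−ȳ) = 18.2400
γ_1 = 18.2400 / 10 = 1.824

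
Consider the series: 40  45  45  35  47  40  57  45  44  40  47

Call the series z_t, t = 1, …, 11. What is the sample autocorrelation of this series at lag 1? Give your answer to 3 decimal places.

-0.320

Mean z̄ = (40 + 45 + 45 + 35 + 47 + 40 + 57 + 45 + 44 + 40 + 47)/11 = 44.0909
Numerator Σ_{t=1}^{10}(z_t−z̄)(z_{t+1}−z̄) = -102.1901
Denominator Σ(z_t−z̄)² = 318.9091
r_1 = -102.1901 / 318.9091 = -0.320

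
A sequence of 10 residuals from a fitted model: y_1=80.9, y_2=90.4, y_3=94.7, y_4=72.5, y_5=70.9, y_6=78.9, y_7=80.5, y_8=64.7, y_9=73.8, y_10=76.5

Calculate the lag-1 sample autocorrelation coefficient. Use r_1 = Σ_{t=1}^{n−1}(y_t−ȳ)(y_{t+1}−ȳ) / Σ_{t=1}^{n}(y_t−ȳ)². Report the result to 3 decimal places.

0.295

Mean ȳ = (80.9 + 90.4 + 94.7 + 72.5 + 70.9 + 78.9 + 80.5 + 64.7 + 73.8 + 76.5)/10 = 78.3800
Numerator Σ_{t=1}^{9}(y_t−ȳ)(y_{t+1}−ȳ) = 213.9536
Denominator Σ(y_t−ȳ)² = 724.1160
r_1 = 213.9536 / 724.1160 = 0.295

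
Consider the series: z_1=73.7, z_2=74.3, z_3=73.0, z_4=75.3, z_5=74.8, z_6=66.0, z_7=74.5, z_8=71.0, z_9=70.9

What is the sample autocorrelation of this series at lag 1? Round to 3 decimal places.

Mean z̄ = (73.7 + 74.3 + 73.0 + 75.3 + 74.8 + 66.0 + 74.5 + 71.0 + 70.9)/9 = 72.6111
Numerator Σ_{t=1}^{8}(z_t−z̄)(z_{t+1}−z̄) = -17.8179
Denominator Σ(z_t−z̄)² = 69.0089
r_1 = -17.8179 / 69.0089 = -0.258

-0.258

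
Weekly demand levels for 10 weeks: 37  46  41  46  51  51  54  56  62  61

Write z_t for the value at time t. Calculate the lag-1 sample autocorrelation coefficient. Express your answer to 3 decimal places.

Mean z̄ = (37 + 46 + 41 + 46 + 51 + 51 + 54 + 56 + 62 + 61)/10 = 50.5000
Numerator Σ_{t=1}^{9}(z_t−z̄)(z_{t+1}−z̄) = 349.2500
Denominator Σ(z_t−z̄)² = 598.5000
r_1 = 349.2500 / 598.5000 = 0.584

0.584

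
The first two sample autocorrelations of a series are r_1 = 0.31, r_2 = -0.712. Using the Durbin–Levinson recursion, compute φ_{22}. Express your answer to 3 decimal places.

φ_{22} = (r_2 − r_1²) / (1 − r_1²)
r_1² = (0.31)² = 0.0961
Numerator = -0.712 − 0.0961 = -0.8081; denominator = 1 − 0.0961 = 0.9039
φ_{22} = -0.8081 / 0.9039 = -0.894

-0.894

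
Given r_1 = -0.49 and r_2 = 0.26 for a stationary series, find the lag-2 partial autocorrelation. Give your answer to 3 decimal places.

0.026

φ_{22} = (r_2 − r_1²) / (1 − r_1²)
r_1² = (-0.49)² = 0.2401
Numerator = 0.26 − 0.2401 = 0.0199; denominator = 1 − 0.2401 = 0.7599
φ_{22} = 0.0199 / 0.7599 = 0.026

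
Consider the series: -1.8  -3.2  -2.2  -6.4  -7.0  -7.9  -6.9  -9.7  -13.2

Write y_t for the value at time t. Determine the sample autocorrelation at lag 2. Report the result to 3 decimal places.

0.235

Mean ȳ = (-1.8 − 3.2 − 2.2 − 6.4 − 7.0 − 7.9 − 6.9 − 9.7 − 13.2)/9 = -6.4778
Σ(y_t−ȳ)(y_{t+2}−ȳ) = (20.0105) + (0.2549) + (-2.2340) + (-0.1106) + (0.2205) + (4.5827) + (2.8383) = 25.5623
Denominator Σ(y_t−ȳ)² = 108.9756
r_2 = 25.5623 / 108.9756 = 0.235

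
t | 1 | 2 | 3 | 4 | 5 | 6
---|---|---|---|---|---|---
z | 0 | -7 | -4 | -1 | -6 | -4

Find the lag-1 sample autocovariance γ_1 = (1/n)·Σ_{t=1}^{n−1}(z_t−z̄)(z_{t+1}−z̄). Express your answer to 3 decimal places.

-2.907

Mean z̄ = (0 − 7 − 4 − 1 − 6 − 4)/6 = -3.6667
Σ_{t=1}^{5}(z_t−z̄)(z_{t+1}−z̄) = -17.4444
γ_1 = -17.4444 / 6 = -2.907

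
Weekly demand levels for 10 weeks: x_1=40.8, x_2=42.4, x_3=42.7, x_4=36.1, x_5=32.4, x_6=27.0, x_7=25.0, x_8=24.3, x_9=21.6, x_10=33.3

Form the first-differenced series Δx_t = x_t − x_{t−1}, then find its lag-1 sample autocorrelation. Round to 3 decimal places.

0.032

First differences Δx: 1.6, 0.3, -6.6, -3.7, -5.4, -2.0, -0.7, -2.7, 11.7
Mean of differences = -0.8333
Numerator Σ(Δx_t−Δx̄)(Δx_{t+1}−Δx̄) = 7.3722
Denominator Σ(Δx_t−Δx̄)² = 231.4800
r_1(Δx) = 7.3722 / 231.4800 = 0.032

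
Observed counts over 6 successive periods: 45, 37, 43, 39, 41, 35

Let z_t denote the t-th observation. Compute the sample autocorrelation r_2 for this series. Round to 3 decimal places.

0.371

Mean z̄ = (45 + 37 + 43 + 39 + 41 + 35)/6 = 40.0000
Σ(z_t−z̄)(z_{t+2}−z̄) = (15.0000) + (3.0000) + (3.0000) + (5.0000) = 26.0000
Denominator Σ(z_t−z̄)² = 70.0000
r_2 = 26.0000 / 70.0000 = 0.371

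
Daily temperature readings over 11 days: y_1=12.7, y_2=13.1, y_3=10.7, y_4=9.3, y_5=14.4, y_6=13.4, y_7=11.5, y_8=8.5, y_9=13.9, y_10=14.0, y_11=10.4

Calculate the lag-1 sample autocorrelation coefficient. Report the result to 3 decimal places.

-0.128

Mean ȳ = (12.7 + 13.1 + 10.7 + 9.3 + 14.4 + 13.4 + 11.5 + 8.5 + 13.9 + 14.0 + 10.4)/11 = 11.9909
Numerator Σ_{t=1}^{10}(y_t−ȳ)(y_{t+1}−ȳ) = -5.2628
Denominator Σ(y_t−ȳ)² = 41.0691
r_1 = -5.2628 / 41.0691 = -0.128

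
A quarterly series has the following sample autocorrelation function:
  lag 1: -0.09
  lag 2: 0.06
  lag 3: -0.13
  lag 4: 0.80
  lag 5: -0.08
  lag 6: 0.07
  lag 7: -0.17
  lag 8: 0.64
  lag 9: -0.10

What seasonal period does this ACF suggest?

4

The largest autocorrelation is r_4 = 0.80, with a weaker echo at lag 8 (0.64); the remaining lags stay at or below 0.07.
The dominant spike at lag 4 indicates a seasonal period of 4.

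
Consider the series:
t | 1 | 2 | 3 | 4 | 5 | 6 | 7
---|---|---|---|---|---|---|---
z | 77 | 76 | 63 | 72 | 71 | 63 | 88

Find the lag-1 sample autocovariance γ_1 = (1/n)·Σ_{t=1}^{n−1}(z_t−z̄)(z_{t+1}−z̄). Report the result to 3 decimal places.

-19.840

Mean z̄ = (77 + 76 + 63 + 72 + 71 + 63 + 88)/7 = 72.8571
Σ_{t=1}^{6}(z_t−z̄)(z_{t+1}−z̄) = -138.8776
γ_1 = -138.8776 / 7 = -19.840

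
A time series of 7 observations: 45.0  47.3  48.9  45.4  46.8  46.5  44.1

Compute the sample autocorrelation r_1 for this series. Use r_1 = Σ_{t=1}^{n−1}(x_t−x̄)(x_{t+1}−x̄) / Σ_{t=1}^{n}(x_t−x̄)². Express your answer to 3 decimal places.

Mean x̄ = (45.0 + 47.3 + 48.9 + 45.4 + 46.8 + 46.5 + 44.1)/7 = 46.2857
Σ(x_t−x̄)(x_{t+1}−x̄) = (-1.3041) + (2.6516) + (-2.3155) + (-0.4555) + (0.1102) + (-0.4684) = -1.7816
Denominator Σ(x_t−x̄)² = 15.3886
r_1 = -1.7816 / 15.3886 = -0.116

-0.116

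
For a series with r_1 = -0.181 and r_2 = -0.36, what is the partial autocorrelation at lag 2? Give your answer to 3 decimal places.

φ_{22} = (r_2 − r_1²) / (1 − r_1²)
r_1² = (-0.181)² = 0.032761
Numerator = -0.36 − 0.0328 = -0.3928; denominator = 1 − 0.0328 = 0.9672
φ_{22} = -0.3928 / 0.9672 = -0.406

-0.406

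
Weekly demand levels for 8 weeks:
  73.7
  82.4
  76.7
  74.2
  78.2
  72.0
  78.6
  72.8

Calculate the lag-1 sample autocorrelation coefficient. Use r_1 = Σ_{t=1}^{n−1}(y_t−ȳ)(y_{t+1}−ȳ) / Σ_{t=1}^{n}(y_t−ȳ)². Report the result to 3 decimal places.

-0.495

Mean ȳ = (73.7 + 82.4 + 76.7 + 74.2 + 78.2 + 72.0 + 78.6 + 72.8)/8 = 76.0750
Σ(y_t−ȳ)(y_{t+1}−ȳ) = (-15.0219) + (3.9531) + (-1.1719) + (-3.9844) + (-8.6594) + (-10.2894) + (-8.2694) = -43.4431
Denominator Σ(y_t−ȳ)² = 87.7750
r_1 = -43.4431 / 87.7750 = -0.495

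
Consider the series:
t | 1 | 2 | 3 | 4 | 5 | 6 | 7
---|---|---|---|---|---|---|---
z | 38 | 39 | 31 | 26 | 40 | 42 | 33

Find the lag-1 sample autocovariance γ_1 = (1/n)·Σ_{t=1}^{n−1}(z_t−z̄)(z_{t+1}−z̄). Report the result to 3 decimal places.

0.851

Mean z̄ = (38 + 39 + 31 + 26 + 40 + 42 + 33)/7 = 35.5714
Deviations: 2.4286, 3.4286, -4.5714, -9.5714, 4.4286, 6.4286, -2.5714
Σ_{t=1}^{6}(z_t−z̄)(z_{t+1}−z̄) = 5.9592
γ_1 = 5.9592 / 7 = 0.851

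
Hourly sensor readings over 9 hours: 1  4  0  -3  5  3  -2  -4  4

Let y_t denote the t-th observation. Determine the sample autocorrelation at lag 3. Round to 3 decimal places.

Mean ȳ = (1 + 4 + 0 − 3 + 5 + 3 − 2 − 4 + 4)/9 = 0.8889
Σ(y_t−ȳ)(y_{t+3}−ȳ) = (-0.4321) + (12.7901) + (-1.8765) + (11.2346) + (-20.0988) + (6.5679) = 8.1852
Denominator Σ(y_t−ȳ)² = 88.8889
r_3 = 8.1852 / 88.8889 = 0.092

0.092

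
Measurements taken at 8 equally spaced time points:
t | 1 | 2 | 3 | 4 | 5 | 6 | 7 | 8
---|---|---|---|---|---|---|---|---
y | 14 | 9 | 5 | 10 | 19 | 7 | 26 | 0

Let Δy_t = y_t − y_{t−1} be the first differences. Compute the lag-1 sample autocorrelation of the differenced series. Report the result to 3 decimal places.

-0.581

First differences Δy: -5, -4, 5, 9, -12, 19, -26
Mean of differences = -2.0000
Numerator Σ(Δy_t−Δȳ)(Δy_{t+1}−Δȳ) = -755.0000
Denominator Σ(Δy_t−Δȳ)² = 1300.0000
r_1(Δy) = -755.0000 / 1300.0000 = -0.581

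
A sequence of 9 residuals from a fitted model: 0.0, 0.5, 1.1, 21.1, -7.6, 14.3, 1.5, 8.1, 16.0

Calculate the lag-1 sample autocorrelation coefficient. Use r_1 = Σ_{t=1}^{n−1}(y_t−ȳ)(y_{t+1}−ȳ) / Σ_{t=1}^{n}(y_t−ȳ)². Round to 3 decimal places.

Mean ȳ = (0.0 + 0.5 + 1.1 + 21.1 − 7.6 + 14.3 + 1.5 + 8.1 + 16.0)/9 = 6.1111
Numerator Σ_{t=1}^{8}(y_t−ȳ)(y_{t+1}−ȳ) = -357.7590
Denominator Σ(y_t−ȳ)² = 696.6689
r_1 = -357.7590 / 696.6689 = -0.514

-0.514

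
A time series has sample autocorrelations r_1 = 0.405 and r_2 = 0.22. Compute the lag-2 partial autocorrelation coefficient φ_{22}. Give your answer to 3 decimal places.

0.067

φ_{22} = (r_2 − r_1²) / (1 − r_1²)
r_1² = (0.405)² = 0.164025
Numerator = 0.22 − 0.1640 = 0.0560; denominator = 1 − 0.1640 = 0.8360
φ_{22} = 0.0560 / 0.8360 = 0.067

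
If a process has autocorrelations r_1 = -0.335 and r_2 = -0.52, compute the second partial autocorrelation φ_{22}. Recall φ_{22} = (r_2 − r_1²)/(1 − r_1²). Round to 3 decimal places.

φ_{22} = (r_2 − r_1²) / (1 − r_1²)
r_1² = (-0.335)² = 0.112225
Numerator = -0.52 − 0.1122 = -0.6322; denominator = 1 − 0.1122 = 0.8878
φ_{22} = -0.6322 / 0.8878 = -0.712

-0.712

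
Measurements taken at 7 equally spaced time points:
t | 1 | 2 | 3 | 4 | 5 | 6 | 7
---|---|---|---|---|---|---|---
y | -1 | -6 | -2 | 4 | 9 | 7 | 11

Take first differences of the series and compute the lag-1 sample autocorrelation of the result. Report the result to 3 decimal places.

-0.143

First differences Δy: -5, 4, 6, 5, -2, 4
Mean of differences = 2.0000
Numerator Σ(Δy_t−Δȳ)(Δy_{t+1}−Δȳ) = -14.0000
Denominator Σ(Δy_t−Δȳ)² = 98.0000
r_1(Δy) = -14.0000 / 98.0000 = -0.143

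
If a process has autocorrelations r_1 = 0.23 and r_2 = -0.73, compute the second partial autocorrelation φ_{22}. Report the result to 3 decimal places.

φ_{22} = (r_2 − r_1²) / (1 − r_1²)
r_1² = (0.23)² = 0.0529
Numerator = -0.73 − 0.0529 = -0.7829; denominator = 1 − 0.0529 = 0.9471
φ_{22} = -0.7829 / 0.9471 = -0.827

-0.827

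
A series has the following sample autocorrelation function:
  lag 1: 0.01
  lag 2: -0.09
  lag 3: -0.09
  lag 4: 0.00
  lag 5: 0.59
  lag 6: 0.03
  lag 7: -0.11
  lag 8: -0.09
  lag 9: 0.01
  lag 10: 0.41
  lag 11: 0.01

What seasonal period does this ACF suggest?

The largest autocorrelation is r_5 = 0.59, with a weaker echo at lag 10 (0.41); the remaining lags stay at or below 0.03.
The dominant spike at lag 5 indicates a seasonal period of 5.

5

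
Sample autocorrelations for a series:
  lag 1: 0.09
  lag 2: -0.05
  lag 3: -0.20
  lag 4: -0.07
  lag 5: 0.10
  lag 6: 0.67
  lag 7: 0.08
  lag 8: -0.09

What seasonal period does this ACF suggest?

The largest autocorrelation is r_6 = 0.67; the remaining lags stay at or below 0.10.
The dominant spike at lag 6 indicates a seasonal period of 6.

6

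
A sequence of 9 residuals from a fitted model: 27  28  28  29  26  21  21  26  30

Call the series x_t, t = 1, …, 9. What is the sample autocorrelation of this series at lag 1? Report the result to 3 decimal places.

0.450

Mean x̄ = (27 + 28 + 28 + 29 + 26 + 21 + 21 + 26 + 30)/9 = 26.2222
Numerator Σ_{t=1}^{8}(x_t−x̄)(x_{t+1}−x̄) = 37.6173
Denominator Σ(x_t−x̄)² = 83.5556
r_1 = 37.6173 / 83.5556 = 0.450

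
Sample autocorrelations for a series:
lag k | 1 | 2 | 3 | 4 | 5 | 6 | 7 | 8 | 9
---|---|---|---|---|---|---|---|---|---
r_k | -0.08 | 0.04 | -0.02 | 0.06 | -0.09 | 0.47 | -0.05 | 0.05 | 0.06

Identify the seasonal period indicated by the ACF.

The largest autocorrelation is r_6 = 0.47; the remaining lags stay at or below 0.06.
The dominant spike at lag 6 indicates a seasonal period of 6.

6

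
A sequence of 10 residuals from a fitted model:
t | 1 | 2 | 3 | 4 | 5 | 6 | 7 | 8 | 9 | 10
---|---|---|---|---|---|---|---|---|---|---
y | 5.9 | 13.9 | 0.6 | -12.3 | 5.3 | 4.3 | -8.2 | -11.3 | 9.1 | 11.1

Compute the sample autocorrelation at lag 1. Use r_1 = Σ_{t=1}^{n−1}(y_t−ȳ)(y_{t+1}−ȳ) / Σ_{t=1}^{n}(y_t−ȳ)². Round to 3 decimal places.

0.114

Mean ȳ = (5.9 + 13.9 + 0.6 − 12.3 + 5.3 + 4.3 − 8.2 − 11.3 + 9.1 + 11.1)/10 = 1.8400
Numerator Σ_{t=1}^{9}(y_t−ȳ)(y_{t+1}−ȳ) = 90.1884
Denominator Σ(y_t−ȳ)² = 793.3440
r_1 = 90.1884 / 793.3440 = 0.114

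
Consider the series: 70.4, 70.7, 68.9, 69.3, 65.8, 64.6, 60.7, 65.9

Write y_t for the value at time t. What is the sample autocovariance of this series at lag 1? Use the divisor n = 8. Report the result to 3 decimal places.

5.778

Mean ȳ = (70.4 + 70.7 + 68.9 + 69.3 + 65.8 + 64.6 + 60.7 + 65.9)/8 = 67.0375
Deviations: 3.3625, 3.6625, 1.8625, 2.2625, -1.2375, -2.4375, -6.3375, -1.1375
Σ_{t=1}^{7}(y_t−ȳ)(y_{t+1}−ȳ) = 46.2236
γ_1 = 46.2236 / 8 = 5.778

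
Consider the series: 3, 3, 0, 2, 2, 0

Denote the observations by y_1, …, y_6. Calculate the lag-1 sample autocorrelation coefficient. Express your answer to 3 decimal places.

Mean ȳ = (3 + 3 + 0 + 2 + 2 + 0)/6 = 1.6667
Deviations from mean: 1.3333, 1.3333, -1.6667, 0.3333, 0.3333, -1.6667
Σ(y_t−ȳ)(y_{t+1}−ȳ) = (1.7778) + (-2.2222) + (-0.5556) + (0.1111) + (-0.5556) = -1.4444
Denominator Σ(y_t−ȳ)² = 9.3333
r_1 = -1.4444 / 9.3333 = -0.155

-0.155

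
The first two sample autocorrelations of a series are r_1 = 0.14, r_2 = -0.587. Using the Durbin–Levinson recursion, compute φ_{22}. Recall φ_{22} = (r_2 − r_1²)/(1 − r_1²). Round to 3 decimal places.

-0.619

φ_{22} = (r_2 − r_1²) / (1 − r_1²)
r_1² = (0.14)² = 0.0196
Numerator = -0.587 − 0.0196 = -0.6066; denominator = 1 − 0.0196 = 0.9804
φ_{22} = -0.6066 / 0.9804 = -0.619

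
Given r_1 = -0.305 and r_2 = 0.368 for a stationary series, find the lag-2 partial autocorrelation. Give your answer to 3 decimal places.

0.303

φ_{22} = (r_2 − r_1²) / (1 − r_1²)
r_1² = (-0.305)² = 0.093025
Numerator = 0.368 − 0.0930 = 0.2750; denominator = 1 − 0.0930 = 0.9070
φ_{22} = 0.2750 / 0.9070 = 0.303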